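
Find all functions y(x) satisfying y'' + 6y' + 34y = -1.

y = -1/34 + C1*cos(5*x)*exp(-3*x) + C2*exp(-3*x)*sin(5*x)

Characteristic equation r² + 6r + 34 = 0 has discriminant (6)² - 4·(34) = -100 < 0, so r = -3 ± 5i.
Hence y_h = C1*cos(5*x)*exp(-3*x) + C2*exp(-3*x)*sin(5*x).
For the particular solution try y_p = A0. Substituting and matching coefficients of each power of x gives A0 = -1/34, so y_p = -1/34.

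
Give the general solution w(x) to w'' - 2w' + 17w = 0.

w = C1*cos(4*x)*exp(x) + C2*exp(x)*sin(4*x)

Characteristic equation r² - 2r + 17 = 0 has discriminant (-2)² - 4·(17) = -64 < 0, so r = 1 ± 4i.
Hence w_h = C1*cos(4*x)*exp(x) + C2*exp(x)*sin(4*x).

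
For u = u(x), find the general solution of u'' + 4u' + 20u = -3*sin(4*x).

u = -3*sin(4*x)/68 + 3*cos(4*x)/17 + C1*cos(4*x)*exp(-2*x) + C2*exp(-2*x)*sin(4*x)

Characteristic equation r² + 4r + 20 = 0 has discriminant (4)² - 4·(20) = -64 < 0, so r = -2 ± 4i.
Hence u_h = C1*cos(4*x)*exp(-2*x) + C2*exp(-2*x)*sin(4*x).
Try u_p = A*cos(4*x) + B*sin(4*x). Substituting and equating the coefficients of cos(4x) and sin(4x) gives A = 3/17, B = -3/68, so u_p = -3*sin(4*x)/68 + 3*cos(4*x)/17.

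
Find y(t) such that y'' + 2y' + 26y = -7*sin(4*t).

Characteristic equation r² + 2r + 26 = 0 has discriminant (2)² - 4·(26) = -100 < 0, so r = -1 ± 5i.
Hence y_h = C1*cos(5*t)*exp(-t) + C2*exp(-t)*sin(5*t).
Try y_p = A*cos(4*t) + B*sin(4*t). Substituting and equating the coefficients of cos(4t) and sin(4t) gives A = 14/41, B = -35/82, so y_p = -35*sin(4*t)/82 + 14*cos(4*t)/41.

y = -35*sin(4*t)/82 + 14*cos(4*t)/41 + C1*cos(5*t)*exp(-t) + C2*exp(-t)*sin(5*t)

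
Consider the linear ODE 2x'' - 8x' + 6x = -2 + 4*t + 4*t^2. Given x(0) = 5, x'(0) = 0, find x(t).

Divide through by 2: x'' - 4x' + 3x = -1 + 2*t + 2*t^2.
Characteristic equation r² - 4r + 3 = 0 factors as (r - 3)(r - 1) = 0, so r = 3, 1.
Hence x_h = C1*exp(3*t) + C2*exp(t).
For the particular solution try x_p = A0 + A1*t + A2*t^2. Substituting and matching coefficients of each power of t gives A0 = 67/27, A1 = 22/9, A2 = 2/3, so x_p = 67/27 + 2*t^2/3 + 22*t/9.
General solution: x = 67/27 + 2*t^2/3 + 22*t/9 + C1*exp(3*t) + C2*exp(t).
Apply the initial conditions: x(0) = 67/27 + C1 + C2 = 5 and x'(0) = 22/9 + C2 + 3*C1 = 0. Solving gives C1 = -67/27, C2 = 5.

x = 67/27 + 5*exp(t) - 67*exp(3*t)/27 + 2*t**2/3 + 22*t/9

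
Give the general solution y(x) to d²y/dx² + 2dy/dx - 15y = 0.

Characteristic equation r² + 2r - 15 = 0 factors as (r + 5)(r - 3) = 0, so r = -5, 3.
Hence y_h = C1*exp(-5*x) + C2*exp(3*x).

y = C1*exp(-5*x) + C2*exp(3*x)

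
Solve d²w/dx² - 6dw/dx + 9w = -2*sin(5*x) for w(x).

w = -15*cos(5*x)/289 + 8*sin(5*x)/289 + C1*exp(3*x) + C2*x*exp(3*x)

Characteristic equation r² - 6r + 9 = 0 has discriminant (-6)² - 4·(9) = 0, so r = 3 is a repeated root.
Hence w_h = (C1 + C2*x)*exp(3*x).
Try w_p = A*cos(5*x) + B*sin(5*x). Substituting and equating the coefficients of cos(5x) and sin(5x) gives A = -15/289, B = 8/289, so w_p = -15*cos(5*x)/289 + 8*sin(5*x)/289.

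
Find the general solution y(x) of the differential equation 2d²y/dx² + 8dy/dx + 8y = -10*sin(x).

Divide through by 2: y'' + 4y' + 4y = -5*sin(x).
Characteristic equation r² + 4r + 4 = 0 has discriminant (4)² - 4·(4) = 0, so r = -2 is a repeated root.
Hence y_h = (C1 + C2*x)*exp(-2*x).
Try y_p = A*cos(x) + B*sin(x). Substituting and equating the coefficients of cos(x) and sin(x) gives A = 4/5, B = -3/5, so y_p = -3*sin(x)/5 + 4*cos(x)/5.

y = -3*sin(x)/5 + 4*cos(x)/5 + C1*exp(-2*x) + C2*x*exp(-2*x)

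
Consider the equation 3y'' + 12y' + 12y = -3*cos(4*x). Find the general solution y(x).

Divide through by 3: y'' + 4y' + 4y = -cos(4*x).
Characteristic equation r² + 4r + 4 = 0 has discriminant (4)² - 4·(4) = 0, so r = -2 is a repeated root.
Hence y_h = (C1 + C2*x)*exp(-2*x).
Try y_p = A*cos(4*x) + B*sin(4*x). Substituting and equating the coefficients of cos(4x) and sin(4x) gives A = 3/100, B = -1/25, so y_p = -sin(4*x)/25 + 3*cos(4*x)/100.

y = -sin(4*x)/25 + 3*cos(4*x)/100 + C1*exp(-2*x) + C2*x*exp(-2*x)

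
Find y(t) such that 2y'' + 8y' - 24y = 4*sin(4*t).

Divide through by 2: y'' + 4y' - 12y = 2*sin(4*t).
Characteristic equation r² + 4r - 12 = 0 factors as (r + 6)(r - 2) = 0, so r = -6, 2.
Hence y_h = C1*exp(-6*t) + C2*exp(2*t).
Try y_p = A*cos(4*t) + B*sin(4*t). Substituting and equating the coefficients of cos(4t) and sin(4t) gives A = -2/65, B = -7/130, so y_p = -7*sin(4*t)/130 - 2*cos(4*t)/65.

y = -7*sin(4*t)/130 - 2*cos(4*t)/65 + C1*exp(-6*t) + C2*exp(2*t)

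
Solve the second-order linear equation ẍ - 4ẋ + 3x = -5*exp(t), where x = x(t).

Characteristic equation r² - 4r + 3 = 0 factors as (r - 1)(r - 3) = 0, so r = 1, 3.
Hence x_h = C1*exp(t) + C2*exp(3*t).
Since exp(t) solves the homogeneous equation (r = 1 is a root of multiplicity 1), multiply the trial by t. Try x_p = A*t*exp(t). Substituting into the equation and dividing by exp(t) gives A = 5/2, so x_p = 5*t*exp(t)/2.

x = C1*exp(t) + C2*exp(3*t) + 5*t*exp(t)/2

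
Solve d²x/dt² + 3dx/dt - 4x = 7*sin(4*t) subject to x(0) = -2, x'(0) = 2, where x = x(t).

Characteristic equation r² + 3r - 4 = 0 factors as (r + 4)(r - 1) = 0, so r = -4, 1.
Hence x_h = C1*exp(-4*t) + C2*exp(t).
Try x_p = A*cos(4*t) + B*sin(4*t). Substituting and equating the coefficients of cos(4t) and sin(4t) gives A = -21/136, B = -35/136, so x_p = -35*sin(4*t)/136 - 21*cos(4*t)/136.
General solution: x = -35*sin(4*t)/136 - 21*cos(4*t)/136 + C1*exp(-4*t) + C2*exp(t).
Apply the initial conditions: x(0) = -21/136 + C1 + C2 = -2 and x'(0) = -35/34 + C2 - 4*C1 = 2. Solving gives C1 = -39/40, C2 = -74/85.

x = -74*exp(t)/85 - 39*exp(-4*t)/40 - 35*sin(4*t)/136 - 21*cos(4*t)/136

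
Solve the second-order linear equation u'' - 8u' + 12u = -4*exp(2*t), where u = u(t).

Characteristic equation r² - 8r + 12 = 0 factors as (r - 2)(r - 6) = 0, so r = 2, 6.
Hence u_h = C1*exp(2*t) + C2*exp(6*t).
Since exp(2*t) solves the homogeneous equation (r = 2 is a root of multiplicity 1), multiply the trial by t. Try u_p = A*t*exp(2*t). Substituting into the equation and dividing by exp(2*t) gives A = 1, so u_p = t*exp(2*t).

u = C1*exp(2*t) + C2*exp(6*t) + t*exp(2*t)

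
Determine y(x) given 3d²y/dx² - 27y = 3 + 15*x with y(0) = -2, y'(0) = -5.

y = -1/9 - 91*exp(3*x)/54 - 11*exp(-3*x)/54 - 5*x/9

Divide through by 3: y'' - 9y = 1 + 5*x.
Characteristic equation r² - 9 = 0 factors as (r - 3)(r + 3) = 0, so r = 3, -3.
Hence y_h = C1*exp(3*x) + C2*exp(-3*x).
For the particular solution try y_p = A0 + A1*x. Substituting and matching coefficients of each power of x gives A0 = -1/9, A1 = -5/9, so y_p = -1/9 - 5*x/9.
General solution: y = -1/9 - 5*x/9 + C1*exp(3*x) + C2*exp(-3*x).
Apply the initial conditions: y(0) = -1/9 + C1 + C2 = -2 and y'(0) = -5/9 - 3*C2 + 3*C1 = -5. Solving gives C1 = -91/54, C2 = -11/54.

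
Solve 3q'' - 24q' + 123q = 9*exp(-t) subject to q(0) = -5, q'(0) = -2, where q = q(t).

Divide through by 3: q'' - 8q' + 41q = 3*exp(-t).
Characteristic equation r² - 8r + 41 = 0 has discriminant (-8)² - 4·(41) = -100 < 0, so r = 4 ± 5i.
Hence q_h = C1*cos(5*t)*exp(4*t) + C2*exp(4*t)*sin(5*t).
Try q_p = A*exp(-t). Substituting into the equation and dividing by exp(-t) gives A = 3/50, so q_p = 3*exp(-t)/50.
General solution: q = 3*exp(-t)/50 + C1*cos(5*t)*exp(4*t) + C2*exp(4*t)*sin(5*t).
Apply the initial conditions: q(0) = 3/50 + C1 = -5 and q'(0) = -3/50 + 4*C1 + 5*C2 = -2. Solving gives C1 = -253/50, C2 = 183/50.

q = 3*exp(-t)/50 - 253*cos(5*t)*exp(4*t)/50 + 183*exp(4*t)*sin(5*t)/50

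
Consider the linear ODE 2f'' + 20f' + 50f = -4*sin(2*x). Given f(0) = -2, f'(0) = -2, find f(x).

f = -1722*exp(-5*x)/841 - 42*sin(2*x)/841 + 40*cos(2*x)/841 - 352*x*exp(-5*x)/29

Divide through by 2: f'' + 10f' + 25f = -2*sin(2*x).
Characteristic equation r² + 10r + 25 = 0 has discriminant (10)² - 4·(25) = 0, so r = -5 is a repeated root.
Hence f_h = (C1 + C2*x)*exp(-5*x).
Try f_p = A*cos(2*x) + B*sin(2*x). Substituting and equating the coefficients of cos(2x) and sin(2x) gives A = 40/841, B = -42/841, so f_p = -42*sin(2*x)/841 + 40*cos(2*x)/841.
General solution: f = -42*sin(2*x)/841 + 40*cos(2*x)/841 + C1*exp(-5*x) + C2*x*exp(-5*x).
Apply the initial conditions: f(0) = 40/841 + C1 = -2 and f'(0) = -84/841 + C2 - 5*C1 = -2. Solving gives C1 = -1722/841, C2 = -352/29.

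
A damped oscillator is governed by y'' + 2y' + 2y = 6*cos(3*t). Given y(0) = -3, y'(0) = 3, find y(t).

Characteristic equation r² + 2r + 2 = 0 has discriminant (2)² - 4·(2) = -4 < 0, so r = -1 ± i.
Hence y_h = C1*cos(t)*exp(-t) + C2*exp(-t)*sin(t).
Try y_p = A*cos(3*t) + B*sin(3*t). Substituting and equating the coefficients of cos(3t) and sin(3t) gives A = -42/85, B = 36/85, so y_p = -42*cos(3*t)/85 + 36*sin(3*t)/85.
General solution: y = -42*cos(3*t)/85 + 36*sin(3*t)/85 + C1*cos(t)*exp(-t) + C2*exp(-t)*sin(t).
Apply the initial conditions: y(0) = -42/85 + C1 = -3 and y'(0) = 108/85 + C2 - C1 = 3. Solving gives C1 = -213/85, C2 = -66/85.

y = -42*cos(3*t)/85 + 36*sin(3*t)/85 - 213*cos(t)*exp(-t)/85 - 66*exp(-t)*sin(t)/85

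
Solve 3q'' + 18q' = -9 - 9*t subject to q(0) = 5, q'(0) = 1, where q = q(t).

Divide through by 3: q'' + 6q' = -3 - 3*t.
Characteristic equation r² + 6r = 0 factors as (r + 6)r = 0, so r = -6, 0.
Hence q_h = C1*exp(-6*t) + C2.
Since 0 is a characteristic root (multiplicity 1), multiply the polynomial trial by t: try q_p = t*(A0 + A1*t). Substituting and matching coefficients of each power of t gives A0 = -5/12, A1 = -1/4, so q_p = -5*t/12 - t^2/4.
General solution: q = C2 - 5*t/12 - t^2/4 + C1*exp(-6*t).
Apply the initial conditions: q(0) = C1 + C2 = 5 and q'(0) = -5/12 - 6*C1 = 1. Solving gives C1 = -17/72, C2 = 377/72.

q = 377/72 - 17*exp(-6*t)/72 - 5*t/12 - t**2/4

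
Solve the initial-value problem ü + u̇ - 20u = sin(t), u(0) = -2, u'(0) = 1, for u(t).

Characteristic equation r² + r - 20 = 0 factors as (r + 5)(r - 4) = 0, so r = -5, 4.
Hence u_h = C1*exp(-5*t) + C2*exp(4*t).
Try u_p = A*cos(t) + B*sin(t). Substituting and equating the coefficients of cos(t) and sin(t) gives A = -1/442, B = -21/442, so u_p = -21*sin(t)/442 - cos(t)/442.
General solution: u = -21*sin(t)/442 - cos(t)/442 + C1*exp(-5*t) + C2*exp(4*t).
Apply the initial conditions: u(0) = -1/442 + C1 + C2 = -2 and u'(0) = -21/442 - 5*C1 + 4*C2 = 1. Solving gives C1 = -235/234, C2 = -152/153.

u = -235*exp(-5*t)/234 - 152*exp(4*t)/153 - 21*sin(t)/442 - cos(t)/442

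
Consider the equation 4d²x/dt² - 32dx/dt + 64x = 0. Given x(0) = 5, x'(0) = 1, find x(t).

x = 5*exp(4*t) - 19*t*exp(4*t)

Divide through by 4: x'' - 8x' + 16x = 0.
Characteristic equation r² - 8r + 16 = 0 has discriminant (-8)² - 4·(16) = 0, so r = 4 is a repeated root.
Hence x_h = (C1 + C2*t)*exp(4*t).
Apply the initial conditions: x(0) = C1 = 5 and x'(0) = C2 + 4*C1 = 1. Solving gives C1 = 5, C2 = -19.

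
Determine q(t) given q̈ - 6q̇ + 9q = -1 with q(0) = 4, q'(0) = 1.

q = -1/9 + 37*exp(3*t)/9 - 34*t*exp(3*t)/3

Characteristic equation r² - 6r + 9 = 0 has discriminant (-6)² - 4·(9) = 0, so r = 3 is a repeated root.
Hence q_h = (C1 + C2*t)*exp(3*t).
For the particular solution try q_p = A0. Substituting and matching coefficients of each power of t gives A0 = -1/9, so q_p = -1/9.
General solution: q = -1/9 + C1*exp(3*t) + C2*t*exp(3*t).
Apply the initial conditions: q(0) = -1/9 + C1 = 4 and q'(0) = C2 + 3*C1 = 1. Solving gives C1 = 37/9, C2 = -34/3.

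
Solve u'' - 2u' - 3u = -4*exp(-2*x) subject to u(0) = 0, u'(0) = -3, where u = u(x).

u = -19*exp(3*x)/20 - 4*exp(-2*x)/5 + 7*exp(-x)/4

Characteristic equation r² - 2r - 3 = 0 factors as (r + 1)(r - 3) = 0, so r = -1, 3.
Hence u_h = C1*exp(-x) + C2*exp(3*x).
Try u_p = A*exp(-2*x). Substituting into the equation and dividing by exp(-2*x) gives A = -4/5, so u_p = -4*exp(-2*x)/5.
General solution: u = -4*exp(-2*x)/5 + C1*exp(-x) + C2*exp(3*x).
Apply the initial conditions: u(0) = -4/5 + C1 + C2 = 0 and u'(0) = 8/5 - C1 + 3*C2 = -3. Solving gives C1 = 7/4, C2 = -19/20.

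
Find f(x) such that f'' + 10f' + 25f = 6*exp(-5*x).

Characteristic equation r² + 10r + 25 = 0 has discriminant (10)² - 4·(25) = 0, so r = -5 is a repeated root.
Hence f_h = (C1 + C2*x)*exp(-5*x).
Since exp(-5*x) solves the homogeneous equation (r = -5 is a root of multiplicity 2), multiply the trial by x^2. Try f_p = A*x^2*exp(-5*x). Substituting into the equation and dividing by exp(-5*x) gives A = 3, so f_p = 3*x^2*exp(-5*x).

f = C1*exp(-5*x) + 3*x**2*exp(-5*x) + C2*x*exp(-5*x)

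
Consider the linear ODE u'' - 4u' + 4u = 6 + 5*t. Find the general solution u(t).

Characteristic equation r² - 4r + 4 = 0 has discriminant (-4)² - 4·(4) = 0, so r = 2 is a repeated root.
Hence u_h = (C1 + C2*t)*exp(2*t).
For the particular solution try u_p = A0 + A1*t. Substituting and matching coefficients of each power of t gives A0 = 11/4, A1 = 5/4, so u_p = 11/4 + 5*t/4.

u = 11/4 + 5*t/4 + C1*exp(2*t) + C2*t*exp(2*t)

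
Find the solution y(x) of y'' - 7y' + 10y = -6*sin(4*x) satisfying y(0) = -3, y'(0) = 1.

y = -74*exp(2*x)/15 - 42*cos(4*x)/205 + 9*sin(4*x)/205 + 263*exp(5*x)/123

Characteristic equation r² - 7r + 10 = 0 factors as (r - 2)(r - 5) = 0, so r = 2, 5.
Hence y_h = C1*exp(2*x) + C2*exp(5*x).
Try y_p = A*cos(4*x) + B*sin(4*x). Substituting and equating the coefficients of cos(4x) and sin(4x) gives A = -42/205, B = 9/205, so y_p = -42*cos(4*x)/205 + 9*sin(4*x)/205.
General solution: y = -42*cos(4*x)/205 + 9*sin(4*x)/205 + C1*exp(2*x) + C2*exp(5*x).
Apply the initial conditions: y(0) = -42/205 + C1 + C2 = -3 and y'(0) = 36/205 + 2*C1 + 5*C2 = 1. Solving gives C1 = -74/15, C2 = 263/123.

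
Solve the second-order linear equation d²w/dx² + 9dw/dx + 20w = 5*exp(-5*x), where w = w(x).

w = C1*exp(-4*x) + C2*exp(-5*x) - 5*x*exp(-5*x)

Characteristic equation r² + 9r + 20 = 0 factors as (r + 4)(r + 5) = 0, so r = -4, -5.
Hence w_h = C1*exp(-4*x) + C2*exp(-5*x).
Since exp(-5*x) solves the homogeneous equation (r = -5 is a root of multiplicity 1), multiply the trial by x. Try w_p = A*x*exp(-5*x). Substituting into the equation and dividing by exp(-5*x) gives A = -5, so w_p = -5*x*exp(-5*x).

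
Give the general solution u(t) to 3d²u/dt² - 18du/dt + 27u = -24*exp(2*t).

Divide through by 3: u'' - 6u' + 9u = -8*exp(2*t).
Characteristic equation r² - 6r + 9 = 0 has discriminant (-6)² - 4·(9) = 0, so r = 3 is a repeated root.
Hence u_h = (C1 + C2*t)*exp(3*t).
Try u_p = A*exp(2*t). Substituting into the equation and dividing by exp(2*t) gives A = -8, so u_p = -8*exp(2*t).

u = -8*exp(2*t) + C1*exp(3*t) + C2*t*exp(3*t)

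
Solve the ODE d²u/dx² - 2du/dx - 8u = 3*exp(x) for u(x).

u = -exp(x)/3 + C1*exp(4*x) + C2*exp(-2*x)

Characteristic equation r² - 2r - 8 = 0 factors as (r - 4)(r + 2) = 0, so r = 4, -2.
Hence u_h = C1*exp(4*x) + C2*exp(-2*x).
Try u_p = A*exp(x). Substituting into the equation and dividing by exp(x) gives A = -1/3, so u_p = -exp(x)/3.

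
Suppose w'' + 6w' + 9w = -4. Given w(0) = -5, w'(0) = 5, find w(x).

w = -4/9 - 41*exp(-3*x)/9 - 26*x*exp(-3*x)/3

Characteristic equation r² + 6r + 9 = 0 has discriminant (6)² - 4·(9) = 0, so r = -3 is a repeated root.
Hence w_h = (C1 + C2*x)*exp(-3*x).
For the particular solution try w_p = A0. Substituting and matching coefficients of each power of x gives A0 = -4/9, so w_p = -4/9.
General solution: w = -4/9 + C1*exp(-3*x) + C2*x*exp(-3*x).
Apply the initial conditions: w(0) = -4/9 + C1 = -5 and w'(0) = C2 - 3*C1 = 5. Solving gives C1 = -41/9, C2 = -26/3.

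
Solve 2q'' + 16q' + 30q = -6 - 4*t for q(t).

q = -29/225 - 2*t/15 + C1*exp(-5*t) + C2*exp(-3*t)

Divide through by 2: q'' + 8q' + 15q = -3 - 2*t.
Characteristic equation r² + 8r + 15 = 0 factors as (r + 5)(r + 3) = 0, so r = -5, -3.
Hence q_h = C1*exp(-5*t) + C2*exp(-3*t).
For the particular solution try q_p = A0 + A1*t. Substituting and matching coefficients of each power of t gives A0 = -29/225, A1 = -2/15, so q_p = -29/225 - 2*t/15.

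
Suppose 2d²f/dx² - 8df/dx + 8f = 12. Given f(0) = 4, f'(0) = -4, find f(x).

f = 3/2 + 5*exp(2*x)/2 - 9*x*exp(2*x)

Divide through by 2: f'' - 4f' + 4f = 6.
Characteristic equation r² - 4r + 4 = 0 has discriminant (-4)² - 4·(4) = 0, so r = 2 is a repeated root.
Hence f_h = (C1 + C2*x)*exp(2*x).
For the particular solution try f_p = A0. Substituting and matching coefficients of each power of x gives A0 = 3/2, so f_p = 3/2.
General solution: f = 3/2 + C1*exp(2*x) + C2*x*exp(2*x).
Apply the initial conditions: f(0) = 3/2 + C1 = 4 and f'(0) = C2 + 2*C1 = -4. Solving gives C1 = 5/2, C2 = -9.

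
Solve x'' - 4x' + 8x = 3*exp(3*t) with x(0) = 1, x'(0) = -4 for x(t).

Characteristic equation r² - 4r + 8 = 0 has discriminant (-4)² - 4·(8) = -16 < 0, so r = 2 ± 2i.
Hence x_h = C1*cos(2*t)*exp(2*t) + C2*exp(2*t)*sin(2*t).
Try x_p = A*exp(3*t). Substituting into the equation and dividing by exp(3*t) gives A = 3/5, so x_p = 3*exp(3*t)/5.
General solution: x = 3*exp(3*t)/5 + C1*cos(2*t)*exp(2*t) + C2*exp(2*t)*sin(2*t).
Apply the initial conditions: x(0) = 3/5 + C1 = 1 and x'(0) = 9/5 + 2*C1 + 2*C2 = -4. Solving gives C1 = 2/5, C2 = -33/10.

x = 3*exp(3*t)/5 - 33*exp(2*t)*sin(2*t)/10 + 2*cos(2*t)*exp(2*t)/5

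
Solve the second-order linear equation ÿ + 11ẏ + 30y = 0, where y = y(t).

y = C1*exp(-6*t) + C2*exp(-5*t)

Characteristic equation r² + 11r + 30 = 0 factors as (r + 6)(r + 5) = 0, so r = -6, -5.
Hence y_h = C1*exp(-6*t) + C2*exp(-5*t).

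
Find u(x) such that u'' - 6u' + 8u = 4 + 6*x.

Characteristic equation r² - 6r + 8 = 0 factors as (r - 2)(r - 4) = 0, so r = 2, 4.
Hence u_h = C1*exp(2*x) + C2*exp(4*x).
For the particular solution try u_p = A0 + A1*x. Substituting and matching coefficients of each power of x gives A0 = 17/16, A1 = 3/4, so u_p = 17/16 + 3*x/4.

u = 17/16 + 3*x/4 + C1*exp(2*x) + C2*exp(4*x)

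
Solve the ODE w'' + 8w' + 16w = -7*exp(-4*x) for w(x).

w = C1*exp(-4*x) - 7*x**2*exp(-4*x)/2 + C2*x*exp(-4*x)

Characteristic equation r² + 8r + 16 = 0 has discriminant (8)² - 4·(16) = 0, so r = -4 is a repeated root.
Hence w_h = (C1 + C2*x)*exp(-4*x).
Since exp(-4*x) solves the homogeneous equation (r = -4 is a root of multiplicity 2), multiply the trial by x^2. Try w_p = A*x^2*exp(-4*x). Substituting into the equation and dividing by exp(-4*x) gives A = -7/2, so w_p = -7*x^2*exp(-4*x)/2.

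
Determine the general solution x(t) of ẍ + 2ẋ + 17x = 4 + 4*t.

Characteristic equation r² + 2r + 17 = 0 has discriminant (2)² - 4·(17) = -64 < 0, so r = -1 ± 4i.
Hence x_h = C1*cos(4*t)*exp(-t) + C2*exp(-t)*sin(4*t).
For the particular solution try x_p = A0 + A1*t. Substituting and matching coefficients of each power of t gives A0 = 60/289, A1 = 4/17, so x_p = 60/289 + 4*t/17.

x = 60/289 + 4*t/17 + C1*cos(4*t)*exp(-t) + C2*exp(-t)*sin(4*t)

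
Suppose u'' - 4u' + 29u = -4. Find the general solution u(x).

Characteristic equation r² - 4r + 29 = 0 has discriminant (-4)² - 4·(29) = -100 < 0, so r = 2 ± 5i.
Hence u_h = C1*cos(5*x)*exp(2*x) + C2*exp(2*x)*sin(5*x).
For the particular solution try u_p = A0. Substituting and matching coefficients of each power of x gives A0 = -4/29, so u_p = -4/29.

u = -4/29 + C1*cos(5*x)*exp(2*x) + C2*exp(2*x)*sin(5*x)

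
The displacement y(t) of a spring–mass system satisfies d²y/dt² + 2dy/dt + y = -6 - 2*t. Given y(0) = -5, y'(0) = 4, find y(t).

Characteristic equation r² + 2r + 1 = 0 has discriminant (2)² - 4·(1) = 0, so r = -1 is a repeated root.
Hence y_h = (C1 + C2*t)*exp(-t).
For the particular solution try y_p = A0 + A1*t. Substituting and matching coefficients of each power of t gives A0 = -2, A1 = -2, so y_p = -2 - 2*t.
General solution: y = -2 - 2*t + C1*exp(-t) + C2*t*exp(-t).
Apply the initial conditions: y(0) = -2 + C1 = -5 and y'(0) = -2 + C2 - C1 = 4. Solving gives C1 = -3, C2 = 3.

y = -2 - 3*exp(-t) - 2*t + 3*t*exp(-t)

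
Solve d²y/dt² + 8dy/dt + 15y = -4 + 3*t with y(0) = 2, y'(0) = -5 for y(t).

Characteristic equation r² + 8r + 15 = 0 factors as (r + 5)(r + 3) = 0, so r = -5, -3.
Hence y_h = C1*exp(-5*t) + C2*exp(-3*t).
For the particular solution try y_p = A0 + A1*t. Substituting and matching coefficients of each power of t gives A0 = -28/75, A1 = 1/5, so y_p = -28/75 + t/5.
General solution: y = -28/75 + t/5 + C1*exp(-5*t) + C2*exp(-3*t).
Apply the initial conditions: y(0) = -28/75 + C1 + C2 = 2 and y'(0) = 1/5 - 5*C1 - 3*C2 = -5. Solving gives C1 = -24/25, C2 = 10/3.

y = -28/75 - 24*exp(-5*t)/25 + t/5 + 10*exp(-3*t)/3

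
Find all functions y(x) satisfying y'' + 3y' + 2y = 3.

y = 3/2 + C1*exp(-2*x) + C2*exp(-x)

Characteristic equation r² + 3r + 2 = 0 factors as (r + 2)(r + 1) = 0, so r = -2, -1.
Hence y_h = C1*exp(-2*x) + C2*exp(-x).
For the particular solution try y_p = A0. Substituting and matching coefficients of each power of x gives A0 = 3/2, so y_p = 3/2.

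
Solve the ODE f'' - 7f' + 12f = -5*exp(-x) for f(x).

f = -exp(-x)/4 + C1*exp(4*x) + C2*exp(3*x)

Characteristic equation r² - 7r + 12 = 0 factors as (r - 4)(r - 3) = 0, so r = 4, 3.
Hence f_h = C1*exp(4*x) + C2*exp(3*x).
Try f_p = A*exp(-x). Substituting into the equation and dividing by exp(-x) gives A = -1/4, so f_p = -exp(-x)/4.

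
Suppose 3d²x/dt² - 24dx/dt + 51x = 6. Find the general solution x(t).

x = 2/17 + C1*cos(t)*exp(4*t) + C2*exp(4*t)*sin(t)

Divide through by 3: x'' - 8x' + 17x = 2.
Characteristic equation r² - 8r + 17 = 0 has discriminant (-8)² - 4·(17) = -4 < 0, so r = 4 ± i.
Hence x_h = C1*cos(t)*exp(4*t) + C2*exp(4*t)*sin(t).
For the particular solution try x_p = A0. Substituting and matching coefficients of each power of t gives A0 = 2/17, so x_p = 2/17.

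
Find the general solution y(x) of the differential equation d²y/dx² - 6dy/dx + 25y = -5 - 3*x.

Characteristic equation r² - 6r + 25 = 0 has discriminant (-6)² - 4·(25) = -64 < 0, so r = 3 ± 4i.
Hence y_h = C1*cos(4*x)*exp(3*x) + C2*exp(3*x)*sin(4*x).
For the particular solution try y_p = A0 + A1*x. Substituting and matching coefficients of each power of x gives A0 = -143/625, A1 = -3/25, so y_p = -143/625 - 3*x/25.

y = -143/625 - 3*x/25 + C1*cos(4*x)*exp(3*x) + C2*exp(3*x)*sin(4*x)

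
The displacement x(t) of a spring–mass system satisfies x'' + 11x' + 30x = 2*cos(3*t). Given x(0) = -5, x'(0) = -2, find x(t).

x = -549*exp(-5*t)/17 + 7*cos(3*t)/255 + 11*sin(3*t)/255 + 409*exp(-6*t)/15

Characteristic equation r² + 11r + 30 = 0 factors as (r + 5)(r + 6) = 0, so r = -5, -6.
Hence x_h = C1*exp(-5*t) + C2*exp(-6*t).
Try x_p = A*cos(3*t) + B*sin(3*t). Substituting and equating the coefficients of cos(3t) and sin(3t) gives A = 7/255, B = 11/255, so x_p = 7*cos(3*t)/255 + 11*sin(3*t)/255.
General solution: x = 7*cos(3*t)/255 + 11*sin(3*t)/255 + C1*exp(-5*t) + C2*exp(-6*t).
Apply the initial conditions: x(0) = 7/255 + C1 + C2 = -5 and x'(0) = 11/85 - 6*C2 - 5*C1 = -2. Solving gives C1 = -549/17, C2 = 409/15.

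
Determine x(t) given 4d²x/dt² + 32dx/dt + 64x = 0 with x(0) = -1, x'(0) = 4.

x = -exp(-4*t)

Divide through by 4: x'' + 8x' + 16x = 0.
Characteristic equation r² + 8r + 16 = 0 has discriminant (8)² - 4·(16) = 0, so r = -4 is a repeated root.
Hence x_h = (C1 + C2*t)*exp(-4*t).
Apply the initial conditions: x(0) = C1 = -1 and x'(0) = C2 - 4*C1 = 4. Solving gives C1 = -1, C2 = 0.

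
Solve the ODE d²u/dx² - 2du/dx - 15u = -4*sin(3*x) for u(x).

u = -2*cos(3*x)/51 + 8*sin(3*x)/51 + C1*exp(-3*x) + C2*exp(5*x)

Characteristic equation r² - 2r - 15 = 0 factors as (r + 3)(r - 5) = 0, so r = -3, 5.
Hence u_h = C1*exp(-3*x) + C2*exp(5*x).
Try u_p = A*cos(3*x) + B*sin(3*x). Substituting and equating the coefficients of cos(3x) and sin(3x) gives A = -2/51, B = 8/51, so u_p = -2*cos(3*x)/51 + 8*sin(3*x)/51.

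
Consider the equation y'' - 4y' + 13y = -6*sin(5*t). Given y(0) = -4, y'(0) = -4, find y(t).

Characteristic equation r² - 4r + 13 = 0 has discriminant (-4)² - 4·(13) = -36 < 0, so r = 2 ± 3i.
Hence y_h = C1*cos(3*t)*exp(2*t) + C2*exp(2*t)*sin(3*t).
Try y_p = A*cos(5*t) + B*sin(5*t). Substituting and equating the coefficients of cos(5t) and sin(5t) gives A = -15/68, B = 9/68, so y_p = -15*cos(5*t)/68 + 9*sin(5*t)/68.
General solution: y = -15*cos(5*t)/68 + 9*sin(5*t)/68 + C1*cos(3*t)*exp(2*t) + C2*exp(2*t)*sin(3*t).
Apply the initial conditions: y(0) = -15/68 + C1 = -4 and y'(0) = 45/68 + 2*C1 + 3*C2 = -4. Solving gives C1 = -257/68, C2 = 197/204.

y = -15*cos(5*t)/68 + 9*sin(5*t)/68 - 257*cos(3*t)*exp(2*t)/68 + 197*exp(2*t)*sin(3*t)/204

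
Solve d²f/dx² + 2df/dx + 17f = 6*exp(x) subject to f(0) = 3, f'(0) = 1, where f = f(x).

f = 3*exp(x)/10 + 17*exp(-x)*sin(4*x)/20 + 27*cos(4*x)*exp(-x)/10

Characteristic equation r² + 2r + 17 = 0 has discriminant (2)² - 4·(17) = -64 < 0, so r = -1 ± 4i.
Hence f_h = C1*cos(4*x)*exp(-x) + C2*exp(-x)*sin(4*x).
Try f_p = A*exp(x). Substituting into the equation and dividing by exp(x) gives A = 3/10, so f_p = 3*exp(x)/10.
General solution: f = 3*exp(x)/10 + C1*cos(4*x)*exp(-x) + C2*exp(-x)*sin(4*x).
Apply the initial conditions: f(0) = 3/10 + C1 = 3 and f'(0) = 3/10 - C1 + 4*C2 = 1. Solving gives C1 = 27/10, C2 = 17/20.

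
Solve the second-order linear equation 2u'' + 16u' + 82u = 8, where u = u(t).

u = 4/41 + C1*cos(5*t)*exp(-4*t) + C2*exp(-4*t)*sin(5*t)

Divide through by 2: u'' + 8u' + 41u = 4.
Characteristic equation r² + 8r + 41 = 0 has discriminant (8)² - 4·(41) = -100 < 0, so r = -4 ± 5i.
Hence u_h = C1*cos(5*t)*exp(-4*t) + C2*exp(-4*t)*sin(5*t).
For the particular solution try u_p = A0. Substituting and matching coefficients of each power of t gives A0 = 4/41, so u_p = 4/41.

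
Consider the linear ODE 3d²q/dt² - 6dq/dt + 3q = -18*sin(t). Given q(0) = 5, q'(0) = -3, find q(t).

q = -3*cos(t) + 8*exp(t) - 11*t*exp(t)

Divide through by 3: q'' - 2q' + q = -6*sin(t).
Characteristic equation r² - 2r + 1 = 0 has discriminant (-2)² - 4·(1) = 0, so r = 1 is a repeated root.
Hence q_h = (C1 + C2*t)*exp(t).
Try q_p = A*cos(t) + B*sin(t). Substituting and equating the coefficients of cos(t) and sin(t) gives A = -3, B = 0, so q_p = -3*cos(t).
General solution: q = -3*cos(t) + C1*exp(t) + C2*t*exp(t).
Apply the initial conditions: q(0) = -3 + C1 = 5 and q'(0) = C1 + C2 = -3. Solving gives C1 = 8, C2 = -11.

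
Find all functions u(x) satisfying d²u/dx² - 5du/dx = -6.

u = C2 + 6*x/5 + C1*exp(5*x)

Characteristic equation r² - 5r = 0 factors as (r - 5)r = 0, so r = 5, 0.
Hence u_h = C1*exp(5*x) + C2.
Since 1 solves the homogeneous equation (r = 0 is a root of multiplicity 1), multiply the trial by x. Try u_p = A*x. Substituting into the equation and dividing by 1 gives A = 6/5, so u_p = 6*x/5.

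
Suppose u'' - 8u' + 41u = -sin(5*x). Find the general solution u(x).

Characteristic equation r² - 8r + 41 = 0 has discriminant (-8)² - 4·(41) = -100 < 0, so r = 4 ± 5i.
Hence u_h = C1*cos(5*x)*exp(4*x) + C2*exp(4*x)*sin(5*x).
Try u_p = A*cos(5*x) + B*sin(5*x). Substituting and equating the coefficients of cos(5x) and sin(5x) gives A = -5/232, B = -1/116, so u_p = -5*cos(5*x)/232 - sin(5*x)/116.

u = -5*cos(5*x)/232 - sin(5*x)/116 + C1*cos(5*x)*exp(4*x) + C2*exp(4*x)*sin(5*x)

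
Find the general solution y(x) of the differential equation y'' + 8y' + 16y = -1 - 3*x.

y = 1/32 - 3*x/16 + C1*exp(-4*x) + C2*x*exp(-4*x)

Characteristic equation r² + 8r + 16 = 0 has discriminant (8)² - 4·(16) = 0, so r = -4 is a repeated root.
Hence y_h = (C1 + C2*x)*exp(-4*x).
For the particular solution try y_p = A0 + A1*x. Substituting and matching coefficients of each power of x gives A0 = 1/32, A1 = -3/16, so y_p = 1/32 - 3*x/16.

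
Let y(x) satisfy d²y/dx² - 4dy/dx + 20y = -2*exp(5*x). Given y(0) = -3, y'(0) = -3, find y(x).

Characteristic equation r² - 4r + 20 = 0 has discriminant (-4)² - 4·(20) = -64 < 0, so r = 2 ± 4i.
Hence y_h = C1*cos(4*x)*exp(2*x) + C2*exp(2*x)*sin(4*x).
Try y_p = A*exp(5*x). Substituting into the equation and dividing by exp(5*x) gives A = -2/25, so y_p = -2*exp(5*x)/25.
General solution: y = -2*exp(5*x)/25 + C1*cos(4*x)*exp(2*x) + C2*exp(2*x)*sin(4*x).
Apply the initial conditions: y(0) = -2/25 + C1 = -3 and y'(0) = -2/5 + 2*C1 + 4*C2 = -3. Solving gives C1 = -73/25, C2 = 81/100.

y = -2*exp(5*x)/25 - 73*cos(4*x)*exp(2*x)/25 + 81*exp(2*x)*sin(4*x)/100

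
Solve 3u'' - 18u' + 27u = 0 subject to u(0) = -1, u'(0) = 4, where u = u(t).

u = -exp(3*t) + 7*t*exp(3*t)

Divide through by 3: u'' - 6u' + 9u = 0.
Characteristic equation r² - 6r + 9 = 0 has discriminant (-6)² - 4·(9) = 0, so r = 3 is a repeated root.
Hence u_h = (C1 + C2*t)*exp(3*t).
Apply the initial conditions: u(0) = C1 = -1 and u'(0) = C2 + 3*C1 = 4. Solving gives C1 = -1, C2 = 7.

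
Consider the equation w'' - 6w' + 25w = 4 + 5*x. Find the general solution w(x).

Characteristic equation r² - 6r + 25 = 0 has discriminant (-6)² - 4·(25) = -64 < 0, so r = 3 ± 4i.
Hence w_h = C1*cos(4*x)*exp(3*x) + C2*exp(3*x)*sin(4*x).
For the particular solution try w_p = A0 + A1*x. Substituting and matching coefficients of each power of x gives A0 = 26/125, A1 = 1/5, so w_p = 26/125 + x/5.

w = 26/125 + x/5 + C1*cos(4*x)*exp(3*x) + C2*exp(3*x)*sin(4*x)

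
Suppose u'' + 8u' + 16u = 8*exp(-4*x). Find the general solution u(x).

u = C1*exp(-4*x) + 4*x**2*exp(-4*x) + C2*x*exp(-4*x)

Characteristic equation r² + 8r + 16 = 0 has discriminant (8)² - 4·(16) = 0, so r = -4 is a repeated root.
Hence u_h = (C1 + C2*x)*exp(-4*x).
Since exp(-4*x) solves the homogeneous equation (r = -4 is a root of multiplicity 2), multiply the trial by x^2. Try u_p = A*x^2*exp(-4*x). Substituting into the equation and dividing by exp(-4*x) gives A = 4, so u_p = 4*x^2*exp(-4*x).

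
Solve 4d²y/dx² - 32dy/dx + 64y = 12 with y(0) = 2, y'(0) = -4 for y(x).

y = 3/16 + 29*exp(4*x)/16 - 45*x*exp(4*x)/4

Divide through by 4: y'' - 8y' + 16y = 3.
Characteristic equation r² - 8r + 16 = 0 has discriminant (-8)² - 4·(16) = 0, so r = 4 is a repeated root.
Hence y_h = (C1 + C2*x)*exp(4*x).
For the particular solution try y_p = A0. Substituting and matching coefficients of each power of x gives A0 = 3/16, so y_p = 3/16.
General solution: y = 3/16 + C1*exp(4*x) + C2*x*exp(4*x).
Apply the initial conditions: y(0) = 3/16 + C1 = 2 and y'(0) = C2 + 4*C1 = -4. Solving gives C1 = 29/16, C2 = -45/4.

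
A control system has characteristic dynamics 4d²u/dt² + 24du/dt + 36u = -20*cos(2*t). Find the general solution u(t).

Divide through by 4: u'' + 6u' + 9u = -5*cos(2*t).
Characteristic equation r² + 6r + 9 = 0 has discriminant (6)² - 4·(9) = 0, so r = -3 is a repeated root.
Hence u_h = (C1 + C2*t)*exp(-3*t).
Try u_p = A*cos(2*t) + B*sin(2*t). Substituting and equating the coefficients of cos(2t) and sin(2t) gives A = -25/169, B = -60/169, so u_p = -60*sin(2*t)/169 - 25*cos(2*t)/169.

u = -60*sin(2*t)/169 - 25*cos(2*t)/169 + C1*exp(-3*t) + C2*t*exp(-3*t)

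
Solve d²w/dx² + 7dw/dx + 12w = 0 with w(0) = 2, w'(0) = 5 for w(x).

w = -11*exp(-4*x) + 13*exp(-3*x)

Characteristic equation r² + 7r + 12 = 0 factors as (r + 3)(r + 4) = 0, so r = -3, -4.
Hence w_h = C1*exp(-3*x) + C2*exp(-4*x).
Apply the initial conditions: w(0) = C1 + C2 = 2 and w'(0) = -4*C2 - 3*C1 = 5. Solving gives C1 = 13, C2 = -11.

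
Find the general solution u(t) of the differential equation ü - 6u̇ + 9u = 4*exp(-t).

u = exp(-t)/4 + C1*exp(3*t) + C2*t*exp(3*t)

Characteristic equation r² - 6r + 9 = 0 has discriminant (-6)² - 4·(9) = 0, so r = 3 is a repeated root.
Hence u_h = (C1 + C2*t)*exp(3*t).
Try u_p = A*exp(-t). Substituting into the equation and dividing by exp(-t) gives A = 1/4, so u_p = exp(-t)/4.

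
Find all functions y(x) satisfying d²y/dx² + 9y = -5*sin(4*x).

y = 5*sin(4*x)/7 + C1*cos(3*x) + C2*sin(3*x)

Characteristic equation r² + 9 = 0 has discriminant (0)² - 4·(9) = -36 < 0, so r = ± 3i.
Hence y_h = C1*cos(3*x) + C2*sin(3*x).
Try y_p = A*cos(4*x) + B*sin(4*x). Substituting and equating the coefficients of cos(4x) and sin(4x) gives A = 0, B = 5/7, so y_p = 5*sin(4*x)/7.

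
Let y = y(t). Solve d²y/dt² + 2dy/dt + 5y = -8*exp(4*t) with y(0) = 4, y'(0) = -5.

y = -8*exp(4*t)/29 + 11*exp(-t)*sin(2*t)/58 + 124*cos(2*t)*exp(-t)/29

Characteristic equation r² + 2r + 5 = 0 has discriminant (2)² - 4·(5) = -16 < 0, so r = -1 ± 2i.
Hence y_h = C1*cos(2*t)*exp(-t) + C2*exp(-t)*sin(2*t).
Try y_p = A*exp(4*t). Substituting into the equation and dividing by exp(4*t) gives A = -8/29, so y_p = -8*exp(4*t)/29.
General solution: y = -8*exp(4*t)/29 + C1*cos(2*t)*exp(-t) + C2*exp(-t)*sin(2*t).
Apply the initial conditions: y(0) = -8/29 + C1 = 4 and y'(0) = -32/29 - C1 + 2*C2 = -5. Solving gives C1 = 124/29, C2 = 11/58.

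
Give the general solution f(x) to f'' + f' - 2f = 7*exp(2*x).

f = 7*exp(2*x)/4 + C1*exp(x) + C2*exp(-2*x)

Characteristic equation r² + r - 2 = 0 factors as (r - 1)(r + 2) = 0, so r = 1, -2.
Hence f_h = C1*exp(x) + C2*exp(-2*x).
Try f_p = A*exp(2*x). Substituting into the equation and dividing by exp(2*x) gives A = 7/4, so f_p = 7*exp(2*x)/4.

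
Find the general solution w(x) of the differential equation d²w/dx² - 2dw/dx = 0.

Characteristic equation r² - 2r = 0 factors as (r - 2)r = 0, so r = 2, 0.
Hence w_h = C1*exp(2*x) + C2.

w = C2 + C1*exp(2*x)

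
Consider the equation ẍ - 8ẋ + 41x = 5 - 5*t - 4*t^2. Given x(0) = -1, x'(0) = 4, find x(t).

Characteristic equation r² - 8r + 41 = 0 has discriminant (-8)² - 4·(41) = -100 < 0, so r = 4 ± 5i.
Hence x_h = C1*cos(5*t)*exp(4*t) + C2*exp(4*t)*sin(5*t).
For the particular solution try x_p = A0 + A1*t + A2*t^2. Substituting and matching coefficients of each power of t gives A0 = 6581/68921, A1 = -269/1681, A2 = -4/41, so x_p = 6581/68921 - 269*t/1681 - 4*t^2/41.
General solution: x = 6581/68921 - 269*t/1681 - 4*t^2/41 + C1*cos(5*t)*exp(4*t) + C2*exp(4*t)*sin(5*t).
Apply the initial conditions: x(0) = 6581/68921 + C1 = -1 and x'(0) = -269/1681 + 4*C1 + 5*C2 = 4. Solving gives C1 = -75502/68921, C2 = 588721/344605.

x = 6581/68921 - 269*t/1681 - 4*t**2/41 - 75502*cos(5*t)*exp(4*t)/68921 + 588721*exp(4*t)*sin(5*t)/344605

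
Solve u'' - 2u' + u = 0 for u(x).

Characteristic equation r² - 2r + 1 = 0 has discriminant (-2)² - 4·(1) = 0, so r = 1 is a repeated root.
Hence u_h = (C1 + C2*x)*exp(x).

u = C1*exp(x) + C2*x*exp(x)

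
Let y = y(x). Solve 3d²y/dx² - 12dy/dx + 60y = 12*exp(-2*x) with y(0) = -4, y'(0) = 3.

y = exp(-2*x)/8 - 33*cos(4*x)*exp(2*x)/8 + 23*exp(2*x)*sin(4*x)/8

Divide through by 3: y'' - 4y' + 20y = 4*exp(-2*x).
Characteristic equation r² - 4r + 20 = 0 has discriminant (-4)² - 4·(20) = -64 < 0, so r = 2 ± 4i.
Hence y_h = C1*cos(4*x)*exp(2*x) + C2*exp(2*x)*sin(4*x).
Try y_p = A*exp(-2*x). Substituting into the equation and dividing by exp(-2*x) gives A = 1/8, so y_p = exp(-2*x)/8.
General solution: y = exp(-2*x)/8 + C1*cos(4*x)*exp(2*x) + C2*exp(2*x)*sin(4*x).
Apply the initial conditions: y(0) = 1/8 + C1 = -4 and y'(0) = -1/4 + 2*C1 + 4*C2 = 3. Solving gives C1 = -33/8, C2 = 23/8.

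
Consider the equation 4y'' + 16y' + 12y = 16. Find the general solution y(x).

y = 4/3 + C1*exp(-3*x) + C2*exp(-x)

Divide through by 4: y'' + 4y' + 3y = 4.
Characteristic equation r² + 4r + 3 = 0 factors as (r + 3)(r + 1) = 0, so r = -3, -1.
Hence y_h = C1*exp(-3*x) + C2*exp(-x).
For the particular solution try y_p = A0. Substituting and matching coefficients of each power of x gives A0 = 4/3, so y_p = 4/3.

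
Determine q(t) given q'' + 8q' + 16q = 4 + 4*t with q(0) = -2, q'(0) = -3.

q = 1/8 - 17*exp(-4*t)/8 + t/4 - 47*t*exp(-4*t)/4

Characteristic equation r² + 8r + 16 = 0 has discriminant (8)² - 4·(16) = 0, so r = -4 is a repeated root.
Hence q_h = (C1 + C2*t)*exp(-4*t).
For the particular solution try q_p = A0 + A1*t. Substituting and matching coefficients of each power of t gives A0 = 1/8, A1 = 1/4, so q_p = 1/8 + t/4.
General solution: q = 1/8 + t/4 + C1*exp(-4*t) + C2*t*exp(-4*t).
Apply the initial conditions: q(0) = 1/8 + C1 = -2 and q'(0) = 1/4 + C2 - 4*C1 = -3. Solving gives C1 = -17/8, C2 = -47/4.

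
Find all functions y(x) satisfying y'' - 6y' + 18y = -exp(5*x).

Characteristic equation r² - 6r + 18 = 0 has discriminant (-6)² - 4·(18) = -36 < 0, so r = 3 ± 3i.
Hence y_h = C1*cos(3*x)*exp(3*x) + C2*exp(3*x)*sin(3*x).
Try y_p = A*exp(5*x). Substituting into the equation and dividing by exp(5*x) gives A = -1/13, so y_p = -exp(5*x)/13.

y = -exp(5*x)/13 + C1*cos(3*x)*exp(3*x) + C2*exp(3*x)*sin(3*x)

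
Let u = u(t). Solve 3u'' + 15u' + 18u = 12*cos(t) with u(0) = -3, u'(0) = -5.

u = -78*exp(-2*t)/5 + 2*cos(t)/5 + 2*sin(t)/5 + 61*exp(-3*t)/5

Divide through by 3: u'' + 5u' + 6u = 4*cos(t).
Characteristic equation r² + 5r + 6 = 0 factors as (r + 3)(r + 2) = 0, so r = -3, -2.
Hence u_h = C1*exp(-3*t) + C2*exp(-2*t).
Try u_p = A*cos(t) + B*sin(t). Substituting and equating the coefficients of cos(t) and sin(t) gives A = 2/5, B = 2/5, so u_p = 2*cos(t)/5 + 2*sin(t)/5.
General solution: u = 2*cos(t)/5 + 2*sin(t)/5 + C1*exp(-3*t) + C2*exp(-2*t).
Apply the initial conditions: u(0) = 2/5 + C1 + C2 = -3 and u'(0) = 2/5 - 3*C1 - 2*C2 = -5. Solving gives C1 = 61/5, C2 = -78/5.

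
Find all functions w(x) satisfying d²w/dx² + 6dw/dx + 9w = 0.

w = C1*exp(-3*x) + C2*x*exp(-3*x)

Characteristic equation r² + 6r + 9 = 0 has discriminant (6)² - 4·(9) = 0, so r = -3 is a repeated root.
Hence w_h = (C1 + C2*x)*exp(-3*x).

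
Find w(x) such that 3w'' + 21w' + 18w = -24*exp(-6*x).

w = C1*exp(-x) + C2*exp(-6*x) + 8*x*exp(-6*x)/5

Divide through by 3: w'' + 7w' + 6w = -8*exp(-6*x).
Characteristic equation r² + 7r + 6 = 0 factors as (r + 1)(r + 6) = 0, so r = -1, -6.
Hence w_h = C1*exp(-x) + C2*exp(-6*x).
Since exp(-6*x) solves the homogeneous equation (r = -6 is a root of multiplicity 1), multiply the trial by x. Try w_p = A*x*exp(-6*x). Substituting into the equation and dividing by exp(-6*x) gives A = 8/5, so w_p = 8*x*exp(-6*x)/5.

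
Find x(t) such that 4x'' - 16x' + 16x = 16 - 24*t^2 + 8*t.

Divide through by 4: x'' - 4x' + 4x = 4 - 6*t^2 + 2*t.
Characteristic equation r² - 4r + 4 = 0 has discriminant (-4)² - 4·(4) = 0, so r = 2 is a repeated root.
Hence x_h = (C1 + C2*t)*exp(2*t).
For the particular solution try x_p = A0 + A1*t + A2*t^2. Substituting and matching coefficients of each power of t gives A0 = -3/4, A1 = -5/2, A2 = -3/2, so x_p = -3/4 - 5*t/2 - 3*t^2/2.

x = -3/4 - 5*t/2 - 3*t**2/2 + C1*exp(2*t) + C2*t*exp(2*t)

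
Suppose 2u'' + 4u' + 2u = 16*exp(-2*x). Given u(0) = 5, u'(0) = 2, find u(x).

u = -3*exp(-x) + 8*exp(-2*x) + 15*x*exp(-x)

Divide through by 2: u'' + 2u' + u = 8*exp(-2*x).
Characteristic equation r² + 2r + 1 = 0 has discriminant (2)² - 4·(1) = 0, so r = -1 is a repeated root.
Hence u_h = (C1 + C2*x)*exp(-x).
Try u_p = A*exp(-2*x). Substituting into the equation and dividing by exp(-2*x) gives A = 8, so u_p = 8*exp(-2*x).
General solution: u = 8*exp(-2*x) + C1*exp(-x) + C2*x*exp(-x).
Apply the initial conditions: u(0) = 8 + C1 = 5 and u'(0) = -16 + C2 - C1 = 2. Solving gives C1 = -3, C2 = 15.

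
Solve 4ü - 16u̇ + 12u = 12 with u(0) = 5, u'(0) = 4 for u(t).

Divide through by 4: u'' - 4u' + 3u = 3.
Characteristic equation r² - 4r + 3 = 0 factors as (r - 3)(r - 1) = 0, so r = 3, 1.
Hence u_h = C1*exp(3*t) + C2*exp(t).
For the particular solution try u_p = A0. Substituting and matching coefficients of each power of t gives A0 = 1, so u_p = 1.
General solution: u = 1 + C1*exp(3*t) + C2*exp(t).
Apply the initial conditions: u(0) = 1 + C1 + C2 = 5 and u'(0) = C2 + 3*C1 = 4. Solving gives C1 = 0, C2 = 4.

u = 1 + 4*exp(t)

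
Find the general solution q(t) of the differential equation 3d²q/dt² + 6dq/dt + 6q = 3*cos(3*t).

Divide through by 3: q'' + 2q' + 2q = cos(3*t).
Characteristic equation r² + 2r + 2 = 0 has discriminant (2)² - 4·(2) = -4 < 0, so r = -1 ± i.
Hence q_h = C1*cos(t)*exp(-t) + C2*exp(-t)*sin(t).
Try q_p = A*cos(3*t) + B*sin(3*t). Substituting and equating the coefficients of cos(3t) and sin(3t) gives A = -7/85, B = 6/85, so q_p = -7*cos(3*t)/85 + 6*sin(3*t)/85.

q = -7*cos(3*t)/85 + 6*sin(3*t)/85 + C1*cos(t)*exp(-t) + C2*exp(-t)*sin(t)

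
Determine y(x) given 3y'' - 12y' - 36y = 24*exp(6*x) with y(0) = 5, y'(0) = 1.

y = 5*exp(6*x)/4 + 15*exp(-2*x)/4 + x*exp(6*x)

Divide through by 3: y'' - 4y' - 12y = 8*exp(6*x).
Characteristic equation r² - 4r - 12 = 0 factors as (r + 2)(r - 6) = 0, so r = -2, 6.
Hence y_h = C1*exp(-2*x) + C2*exp(6*x).
Since exp(6*x) solves the homogeneous equation (r = 6 is a root of multiplicity 1), multiply the trial by x. Try y_p = A*x*exp(6*x). Substituting into the equation and dividing by exp(6*x) gives A = 1, so y_p = x*exp(6*x).
General solution: y = C1*exp(-2*x) + C2*exp(6*x) + x*exp(6*x).
Apply the initial conditions: y(0) = C1 + C2 = 5 and y'(0) = 1 - 2*C1 + 6*C2 = 1. Solving gives C1 = 15/4, C2 = 5/4.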